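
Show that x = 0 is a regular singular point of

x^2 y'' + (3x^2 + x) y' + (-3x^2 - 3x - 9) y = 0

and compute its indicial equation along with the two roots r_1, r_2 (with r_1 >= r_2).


Divide by x^2 to reach normal form y'' + P_1(x) y' + P_2(x) y = 0 with P_1(x) = 3 + 1/x and P_2(x) = -3 - 3/x - 9/x^2.
x = 0 is a singular point because the y'-coefficient 3 + 1/x has a pole at x = 0 and the y-coefficient -3 - 3/x - 9/x^2 has a pole at x = 0.
It is a regular singular point because x P_1(x) = p(x) = 3x + 1 and x^2 P_2(x) = q(x) = -3x^2 - 3x - 9 are polynomials, hence analytic at x = 0.
p(0) = 1,  q(0) = -9.
Indicial equation: r(r-1) + p(0) r + q(0) = 0, i.e. r^2 + (p(0) - 1) r + q(0) = 0, i.e. r^2 - 9 = 0.
Discriminant: (0)^2 - 4(-9) = 36, so r = (0 ± 6)/2.
Solving: r_1 = 3, r_2 = -3.

indicial: r^2 - 9 = 0; roots r_1 = 3, r_2 = -3


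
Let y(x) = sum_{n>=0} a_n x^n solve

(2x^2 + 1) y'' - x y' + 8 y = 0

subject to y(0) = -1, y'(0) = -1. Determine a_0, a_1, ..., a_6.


Ansatz: y(x) = sum_{n>=0} a_n x^n, so y'(x) = sum_{n>=1} n a_n x^(n-1) and y''(x) = sum_{n>=2} n(n-1) a_n x^(n-2).
Substitute into P(x) y'' + Q(x) y' + R(x) y = 0 with P(x) = 2x^2 + 1, Q(x) = -x, R(x) = 8, and match powers of x.
Initial conditions: a_0 = -1, a_1 = -1.
Setting the coefficient of each power of x to zero and solving order by order (substituting the coefficients already found):
  x^0: 2 a_2 + 8 a_0 = 0  ->  2 a_2 = -8 a_0 = 8  ->  a_2 = 4
  x^1: 6 a_3 + 7 a_1 = 0  ->  6 a_3 = -7 a_1 = 7  ->  a_3 = 7/6
  x^2: 12 a_4 + 10 a_2 = 0  ->  12 a_4 = -10 a_2 = -40  ->  a_4 = -10/3
  x^3: 20 a_5 + 17 a_3 = 0  ->  20 a_5 = -17 a_3 = -119/6  ->  a_5 = -119/120
  x^4: 30 a_6 + 28 a_4 = 0  ->  30 a_6 = -28 a_4 = 280/3  ->  a_6 = 28/9
Truncated series: y(x) = -1 - x + 4 x^2 + (7/6) x^3 - (10/3) x^4 - (119/120) x^5 + (28/9) x^6 + O(x^7).

a_0 = -1; a_1 = -1; a_2 = 4; a_3 = 7/6; a_4 = -10/3; a_5 = -119/120; a_6 = 28/9


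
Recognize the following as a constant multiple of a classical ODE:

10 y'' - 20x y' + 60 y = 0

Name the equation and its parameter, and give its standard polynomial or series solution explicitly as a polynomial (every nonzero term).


All three coefficients share the factor 10; dividing through by 10 gives  y'' - 2x y' + 6 y = 0.
This matches the Hermite equation y'' - 2x y' + 2n y = 0 with 2n = 6, so n = 3; the polynomial solution is H_3(x).
With y = sum_k a_k x^k, matching x^k gives (k+2)(k+1) a_{k+2} = 2(k - n) a_k = 2(k - 3) a_k. The right side vanishes at k = 3, so the series with the parity of 3 terminates at degree 3.
Standard normalization: leading coefficient of H_n is 2^n, so a_3 = 2^3 = 8. Work downward with a_k = (k+1)(k+2) a_{k+2} / (2(k - n)):
  a_1 = (2)(3)(8) / (2(1 - 3)) = 48/(-4) = -12
Hence H_3(x) = 8 x^3 - 12 x.

H_3(x); series = 8 x^3 - 12 x


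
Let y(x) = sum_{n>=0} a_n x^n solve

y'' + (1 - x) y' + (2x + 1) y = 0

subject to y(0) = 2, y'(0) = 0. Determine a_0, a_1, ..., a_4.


Ansatz: y(x) = sum_{n>=0} a_n x^n, so y'(x) = sum_{n>=1} n a_n x^(n-1) and y''(x) = sum_{n>=2} n(n-1) a_n x^(n-2).
Substitute into P(x) y'' + Q(x) y' + R(x) y = 0 with P(x) = 1, Q(x) = 1 - x, R(x) = 2x + 1, and match powers of x.
Initial conditions: a_0 = 2, a_1 = 0.
Setting the coefficient of each power of x to zero and solving order by order (substituting the coefficients already found):
  x^0: 2 a_2 + a_1 + a_0 = 0  ->  2 a_2 = -a_1 - a_0 = -2  ->  a_2 = -1
  x^1: 6 a_3 + 2 a_2 + 2 a_0 = 0  ->  6 a_3 = -2 a_2 - 2 a_0 = -2  ->  a_3 = -1/3
  x^2: 12 a_4 + 3 a_3 - a_2 + 2 a_1 = 0  ->  12 a_4 = -3 a_3 + a_2 - 2 a_1 = 0  ->  a_4 = 0
Truncated series: y(x) = 2 - x^2 - (1/3) x^3 + O(x^5).

a_0 = 2; a_1 = 0; a_2 = -1; a_3 = -1/3; a_4 = 0


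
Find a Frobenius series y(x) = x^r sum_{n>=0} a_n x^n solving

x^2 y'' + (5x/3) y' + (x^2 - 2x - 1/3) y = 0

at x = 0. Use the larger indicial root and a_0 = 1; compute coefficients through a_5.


Write in Frobenius form y'' + (p(x)/x) y' + (q(x)/x^2) y = 0:
  p(x) = 5/3,  q(x) = x^2 - 2x - 1/3.
Indicial equation: r(r-1) + (5/3) r + (-1/3) = 0 -> roots r_1 = 1/3, r_2 = -1.
Take r = r_1 = 1/3. Let y(x) = x^r sum_{n>=0} a_n x^n with a_0 = 1.
Substitute y = x^r sum a_n x^n and match x^{r+n}. The recurrence is
  D(n) a_n - 2 a_{n-1} + 1 a_{n-2} = 0,  where D(n) = (r+n)(r+n-1) + (5/3)(r+n) + (-1/3).
  a_n = [2 a_{n-1} - 1 a_{n-2}] / D(n).
Since the indicial polynomial factors as (r - r_1)(r - r_2), D(n) = (r_1 + n - r_1)(r_1 + n - r_2) = n(n + 4/3).
Evaluating step by step (a_0 = 1):
  n = 1: D(1) = 1(1 + 4/3) = 7/3; numerator = 2(1) = 2; a_1 = (2)/(7/3) = 6/7
  n = 2: D(2) = 2(2 + 4/3) = 20/3; numerator = 2(6/7) - 1(1) = 5/7; a_2 = (5/7)/(20/3) = 3/28
  n = 3: D(3) = 3(3 + 4/3) = 13; numerator = 2(3/28) - 1(6/7) = -9/14; a_3 = (-9/14)/(13) = -9/182
  n = 4: D(4) = 4(4 + 4/3) = 64/3; numerator = 2(-9/182) - 1(3/28) = -75/364; a_4 = (-75/364)/(64/3) = -225/23296
  n = 5: D(5) = 5(5 + 4/3) = 95/3; numerator = 2(-225/23296) - 1(-9/182) = 27/896; a_5 = (27/896)/(95/3) = 81/85120

r = 1/3; a_0 = 1; a_1 = 6/7; a_2 = 3/28; a_3 = -9/182; a_4 = -225/23296; a_5 = 81/85120


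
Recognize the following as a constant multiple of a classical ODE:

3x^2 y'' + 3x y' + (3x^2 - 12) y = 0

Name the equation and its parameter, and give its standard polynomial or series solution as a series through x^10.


All three coefficients share the factor 3; dividing through by 3 gives  x^2 y'' + x y' + (x^2 - 4) y = 0.
This matches the Bessel equation x^2 y'' + x y' + (x^2 - nu^2) y = 0 with nu^2 = 4, so nu = 2; the solution bounded at x = 0 is J_2(x).
Frobenius at x = 0: indicial roots ±nu; for r = nu the recurrence k(k + 2nu) c_k = -c_{k-2} gives the standard series J_nu(x) = sum_{k>=0} (-1)^k / (k! (k+nu)!) (x/2)^(2k+nu). Evaluate the first 5 terms:
  k = 0: (-1)^0 / (0! * 2! * 2^2) x^2 = 1/(1*2*4) x^2 = (1/8) x^2
  k = 1: (-1)^1 / (1! * 3! * 2^4) x^4 = -1/(1*6*16) x^4 = (-1/96) x^4
  k = 2: (-1)^2 / (2! * 4! * 2^6) x^6 = 1/(2*24*64) x^6 = (1/3072) x^6
  k = 3: (-1)^3 / (3! * 5! * 2^8) x^8 = -1/(6*120*256) x^8 = (-1/184320) x^8
  k = 4: (-1)^4 / (4! * 6! * 2^10) x^10 = 1/(24*720*1024) x^10 = (1/17694720) x^10
Hence J_2(x) = x^10/17694720 - x^8/184320 + x^6/3072 - x^4/96 + x^2/8 + ....

J_2(x); series = x^10/17694720 - x^8/184320 + x^6/3072 - x^4/96 + x^2/8


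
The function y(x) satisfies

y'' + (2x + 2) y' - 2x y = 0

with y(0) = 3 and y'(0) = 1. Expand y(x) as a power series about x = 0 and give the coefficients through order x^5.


Ansatz: y(x) = sum_{n>=0} a_n x^n, so y'(x) = sum_{n>=1} n a_n x^(n-1) and y''(x) = sum_{n>=2} n(n-1) a_n x^(n-2).
Substitute into P(x) y'' + Q(x) y' + R(x) y = 0 with P(x) = 1, Q(x) = 2x + 2, R(x) = -2x, and match powers of x.
Initial conditions: a_0 = 3, a_1 = 1.
Setting the coefficient of each power of x to zero and solving order by order (substituting the coefficients already found):
  x^0: 2 a_2 + 2 a_1 = 0  ->  2 a_2 = -2 a_1 = -2  ->  a_2 = -1
  x^1: 6 a_3 + 4 a_2 + 2 a_1 - 2 a_0 = 0  ->  6 a_3 = -4 a_2 - 2 a_1 + 2 a_0 = 8  ->  a_3 = 4/3
  x^2: 12 a_4 + 6 a_3 + 4 a_2 - 2 a_1 = 0  ->  12 a_4 = -6 a_3 - 4 a_2 + 2 a_1 = -2  ->  a_4 = -1/6
  x^3: 20 a_5 + 8 a_4 + 6 a_3 - 2 a_2 = 0  ->  20 a_5 = -8 a_4 - 6 a_3 + 2 a_2 = -26/3  ->  a_5 = -13/30
Truncated series: y(x) = 3 + x - x^2 + (4/3) x^3 - (1/6) x^4 - (13/30) x^5 + O(x^6).

a_0 = 3; a_1 = 1; a_2 = -1; a_3 = 4/3; a_4 = -1/6; a_5 = -13/30


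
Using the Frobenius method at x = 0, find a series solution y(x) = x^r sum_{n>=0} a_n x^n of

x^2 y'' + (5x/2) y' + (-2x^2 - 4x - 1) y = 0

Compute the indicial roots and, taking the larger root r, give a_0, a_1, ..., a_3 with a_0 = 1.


Write in Frobenius form y'' + (p(x)/x) y' + (q(x)/x^2) y = 0:
  p(x) = 5/2,  q(x) = -2x^2 - 4x - 1.
Indicial equation: r(r-1) + (5/2) r + (-1) = 0 -> roots r_1 = 1/2, r_2 = -2.
Take r = r_1 = 1/2. Let y(x) = x^r sum_{n>=0} a_n x^n with a_0 = 1.
Substitute y = x^r sum a_n x^n and match x^{r+n}. The recurrence is
  D(n) a_n - 4 a_{n-1} - 2 a_{n-2} = 0,  where D(n) = (r+n)(r+n-1) + (5/2)(r+n) + (-1).
  a_n = [4 a_{n-1} + 2 a_{n-2}] / D(n).
Since the indicial polynomial factors as (r - r_1)(r - r_2), D(n) = (r_1 + n - r_1)(r_1 + n - r_2) = n(n + 5/2).
Evaluating step by step (a_0 = 1):
  n = 1: D(1) = 1(1 + 5/2) = 7/2; numerator = 4(1) = 4; a_1 = (4)/(7/2) = 8/7
  n = 2: D(2) = 2(2 + 5/2) = 9; numerator = 4(8/7) + 2(1) = 46/7; a_2 = (46/7)/(9) = 46/63
  n = 3: D(3) = 3(3 + 5/2) = 33/2; numerator = 4(46/63) + 2(8/7) = 328/63; a_3 = (328/63)/(33/2) = 656/2079

r = 1/2; a_0 = 1; a_1 = 8/7; a_2 = 46/63; a_3 = 656/2079


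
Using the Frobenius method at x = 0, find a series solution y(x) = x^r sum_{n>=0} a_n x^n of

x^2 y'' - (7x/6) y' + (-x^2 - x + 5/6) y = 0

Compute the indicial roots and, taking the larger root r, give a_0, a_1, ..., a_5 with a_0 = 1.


Write in Frobenius form y'' + (p(x)/x) y' + (q(x)/x^2) y = 0:
  p(x) = -7/6,  q(x) = -x^2 - x + 5/6.
Indicial equation: r(r-1) + (-7/6) r + (5/6) = 0 -> roots r_1 = 5/3, r_2 = 1/2.
Take r = r_1 = 5/3. Let y(x) = x^r sum_{n>=0} a_n x^n with a_0 = 1.
Substitute y = x^r sum a_n x^n and match x^{r+n}. The recurrence is
  D(n) a_n - 1 a_{n-1} - 1 a_{n-2} = 0,  where D(n) = (r+n)(r+n-1) + (-7/6)(r+n) + (5/6).
  a_n = [1 a_{n-1} + 1 a_{n-2}] / D(n).
Since the indicial polynomial factors as (r - r_1)(r - r_2), D(n) = (r_1 + n - r_1)(r_1 + n - r_2) = n(n + 7/6).
Evaluating step by step (a_0 = 1):
  n = 1: D(1) = 1(1 + 7/6) = 13/6; numerator = 1(1) = 1; a_1 = (1)/(13/6) = 6/13
  n = 2: D(2) = 2(2 + 7/6) = 19/3; numerator = 1(6/13) + 1(1) = 19/13; a_2 = (19/13)/(19/3) = 3/13
  n = 3: D(3) = 3(3 + 7/6) = 25/2; numerator = 1(3/13) + 1(6/13) = 9/13; a_3 = (9/13)/(25/2) = 18/325
  n = 4: D(4) = 4(4 + 7/6) = 62/3; numerator = 1(18/325) + 1(3/13) = 93/325; a_4 = (93/325)/(62/3) = 9/650
  n = 5: D(5) = 5(5 + 7/6) = 185/6; numerator = 1(9/650) + 1(18/325) = 9/130; a_5 = (9/130)/(185/6) = 27/12025

r = 5/3; a_0 = 1; a_1 = 6/13; a_2 = 3/13; a_3 = 18/325; a_4 = 9/650; a_5 = 27/12025


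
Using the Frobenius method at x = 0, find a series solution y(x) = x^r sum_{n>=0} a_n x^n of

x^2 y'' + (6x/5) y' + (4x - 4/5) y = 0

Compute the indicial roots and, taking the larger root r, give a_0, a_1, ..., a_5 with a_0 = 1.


Write in Frobenius form y'' + (p(x)/x) y' + (q(x)/x^2) y = 0:
  p(x) = 6/5,  q(x) = 4x - 4/5.
Indicial equation: r(r-1) + (6/5) r + (-4/5) = 0 -> roots r_1 = 4/5, r_2 = -1.
Take r = r_1 = 4/5. Let y(x) = x^r sum_{n>=0} a_n x^n with a_0 = 1.
Substitute y = x^r sum a_n x^n and match x^{r+n}. The recurrence is
  D(n) a_n + 4 a_{n-1} = 0,  where D(n) = (r+n)(r+n-1) + (6/5)(r+n) + (-4/5).
  a_n = -4 / D(n) * a_{n-1}.
Since the indicial polynomial factors as (r - r_1)(r - r_2), D(n) = (r_1 + n - r_1)(r_1 + n - r_2) = n(n + 9/5).
Evaluating step by step (a_0 = 1):
  n = 1: D(1) = 1(1 + 9/5) = 14/5; numerator = -4(1) = -4; a_1 = (-4)/(14/5) = -10/7
  n = 2: D(2) = 2(2 + 9/5) = 38/5; numerator = -4(-10/7) = 40/7; a_2 = (40/7)/(38/5) = 100/133
  n = 3: D(3) = 3(3 + 9/5) = 72/5; numerator = -4(100/133) = -400/133; a_3 = (-400/133)/(72/5) = -250/1197
  n = 4: D(4) = 4(4 + 9/5) = 116/5; numerator = -4(-250/1197) = 1000/1197; a_4 = (1000/1197)/(116/5) = 1250/34713
  n = 5: D(5) = 5(5 + 9/5) = 34; numerator = -4(1250/34713) = -5000/34713; a_5 = (-5000/34713)/(34) = -2500/590121

r = 4/5; a_0 = 1; a_1 = -10/7; a_2 = 100/133; a_3 = -250/1197; a_4 = 1250/34713; a_5 = -2500/590121


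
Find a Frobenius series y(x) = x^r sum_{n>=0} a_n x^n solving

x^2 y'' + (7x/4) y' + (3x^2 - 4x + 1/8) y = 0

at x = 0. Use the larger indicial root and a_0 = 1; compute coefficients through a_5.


Write in Frobenius form y'' + (p(x)/x) y' + (q(x)/x^2) y = 0:
  p(x) = 7/4,  q(x) = 3x^2 - 4x + 1/8.
Indicial equation: r(r-1) + (7/4) r + (1/8) = 0 -> roots r_1 = -1/4, r_2 = -1/2.
Take r = r_1 = -1/4. Let y(x) = x^r sum_{n>=0} a_n x^n with a_0 = 1.
Substitute y = x^r sum a_n x^n and match x^{r+n}. The recurrence is
  D(n) a_n - 4 a_{n-1} + 3 a_{n-2} = 0,  where D(n) = (r+n)(r+n-1) + (7/4)(r+n) + (1/8).
  a_n = [4 a_{n-1} - 3 a_{n-2}] / D(n).
Since the indicial polynomial factors as (r - r_1)(r - r_2), D(n) = (r_1 + n - r_1)(r_1 + n - r_2) = n(n + 1/4).
Evaluating step by step (a_0 = 1):
  n = 1: D(1) = 1(1 + 1/4) = 5/4; numerator = 4(1) = 4; a_1 = (4)/(5/4) = 16/5
  n = 2: D(2) = 2(2 + 1/4) = 9/2; numerator = 4(16/5) - 3(1) = 49/5; a_2 = (49/5)/(9/2) = 98/45
  n = 3: D(3) = 3(3 + 1/4) = 39/4; numerator = 4(98/45) - 3(16/5) = -8/9; a_3 = (-8/9)/(39/4) = -32/351
  n = 4: D(4) = 4(4 + 1/4) = 17; numerator = 4(-32/351) - 3(98/45) = -12106/1755; a_4 = (-12106/1755)/(17) = -12106/29835
  n = 5: D(5) = 5(5 + 1/4) = 105/4; numerator = 4(-12106/29835) - 3(-32/351) = -40264/29835; a_5 = (-40264/29835)/(105/4) = -23008/447525

r = -1/4; a_0 = 1; a_1 = 16/5; a_2 = 98/45; a_3 = -32/351; a_4 = -12106/29835; a_5 = -23008/447525


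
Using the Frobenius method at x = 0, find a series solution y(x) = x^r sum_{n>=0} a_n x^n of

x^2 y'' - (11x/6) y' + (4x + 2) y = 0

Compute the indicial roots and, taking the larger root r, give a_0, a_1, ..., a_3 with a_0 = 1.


Write in Frobenius form y'' + (p(x)/x) y' + (q(x)/x^2) y = 0:
  p(x) = -11/6,  q(x) = 4x + 2.
Indicial equation: r(r-1) + (-11/6) r + (2) = 0 -> roots r_1 = 3/2, r_2 = 4/3.
Take r = r_1 = 3/2. Let y(x) = x^r sum_{n>=0} a_n x^n with a_0 = 1.
Substitute y = x^r sum a_n x^n and match x^{r+n}. The recurrence is
  D(n) a_n + 4 a_{n-1} = 0,  where D(n) = (r+n)(r+n-1) + (-11/6)(r+n) + (2).
  a_n = -4 / D(n) * a_{n-1}.
Since the indicial polynomial factors as (r - r_1)(r - r_2), D(n) = (r_1 + n - r_1)(r_1 + n - r_2) = n(n + 1/6).
Evaluating step by step (a_0 = 1):
  n = 1: D(1) = 1(1 + 1/6) = 7/6; numerator = -4(1) = -4; a_1 = (-4)/(7/6) = -24/7
  n = 2: D(2) = 2(2 + 1/6) = 13/3; numerator = -4(-24/7) = 96/7; a_2 = (96/7)/(13/3) = 288/91
  n = 3: D(3) = 3(3 + 1/6) = 19/2; numerator = -4(288/91) = -1152/91; a_3 = (-1152/91)/(19/2) = -2304/1729

r = 3/2; a_0 = 1; a_1 = -24/7; a_2 = 288/91; a_3 = -2304/1729


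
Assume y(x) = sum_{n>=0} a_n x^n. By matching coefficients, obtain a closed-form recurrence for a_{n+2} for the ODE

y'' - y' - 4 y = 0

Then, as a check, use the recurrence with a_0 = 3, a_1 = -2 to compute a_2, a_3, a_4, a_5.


Substitute y = sum_n a_n x^n.
y''(x) has coefficient (n+2)(n+1) a_{n+2} at x^n;
-y'(x) has coefficient -(n+1) a_{n+1} at x^n;
-4 y(x) has coefficient -4 a_n at x^n.
Matching x^n: (n+2)(n+1) a_{n+2} - (n+1) a_{n+1} - 4 a_n = 0.
Thus a_{n+2} = [(n+1) a_{n+1} + 4 a_n] / ((n+1)(n+2)).

Check with a_0 = 3, a_1 = -2 (apply the recurrence for n = 0, 1, 2, 3): a_0 = 3, a_1 = -2, a_2 = 5, a_3 = 1/3, a_4 = 7/4, a_5 = 5/12.

a_(n+2) = [(n+1) a_(n+1) + 4 a_n] / ((n+1)(n+2)); check: a_0 = 3, a_1 = -2, a_2 = 5, a_3 = 1/3, a_4 = 7/4, a_5 = 5/12


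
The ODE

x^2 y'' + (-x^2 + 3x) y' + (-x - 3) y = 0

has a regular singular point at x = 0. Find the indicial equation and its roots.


Divide by x^2 to reach normal form y'' + P_1(x) y' + P_2(x) y = 0 with P_1(x) = -1 + 3/x and P_2(x) = -1/x - 3/x^2.
x = 0 is a singular point because the y'-coefficient -1 + 3/x has a pole at x = 0 and the y-coefficient -1/x - 3/x^2 has a pole at x = 0.
It is a regular singular point because x P_1(x) = p(x) = 3 - x and x^2 P_2(x) = q(x) = -x - 3 are polynomials, hence analytic at x = 0.
p(0) = 3,  q(0) = -3.
Indicial equation: r(r-1) + p(0) r + q(0) = 0, i.e. r^2 + (p(0) - 1) r + q(0) = 0, i.e. r^2 + 2 r - 3 = 0.
Discriminant: (2)^2 - 4(-3) = 16, so r = (-2 ± 4)/2.
Solving: r_1 = 1, r_2 = -3.

indicial: r^2 + 2 r - 3 = 0; roots r_1 = 1, r_2 = -3


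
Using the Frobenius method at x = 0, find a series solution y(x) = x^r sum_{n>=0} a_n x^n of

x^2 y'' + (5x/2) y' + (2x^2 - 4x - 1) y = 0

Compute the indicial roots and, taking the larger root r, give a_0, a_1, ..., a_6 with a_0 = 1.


Write in Frobenius form y'' + (p(x)/x) y' + (q(x)/x^2) y = 0:
  p(x) = 5/2,  q(x) = 2x^2 - 4x - 1.
Indicial equation: r(r-1) + (5/2) r + (-1) = 0 -> roots r_1 = 1/2, r_2 = -2.
Take r = r_1 = 1/2. Let y(x) = x^r sum_{n>=0} a_n x^n with a_0 = 1.
Substitute y = x^r sum a_n x^n and match x^{r+n}. The recurrence is
  D(n) a_n - 4 a_{n-1} + 2 a_{n-2} = 0,  where D(n) = (r+n)(r+n-1) + (5/2)(r+n) + (-1).
  a_n = [4 a_{n-1} - 2 a_{n-2}] / D(n).
Since the indicial polynomial factors as (r - r_1)(r - r_2), D(n) = (r_1 + n - r_1)(r_1 + n - r_2) = n(n + 5/2).
Evaluating step by step (a_0 = 1):
  n = 1: D(1) = 1(1 + 5/2) = 7/2; numerator = 4(1) = 4; a_1 = (4)/(7/2) = 8/7
  n = 2: D(2) = 2(2 + 5/2) = 9; numerator = 4(8/7) - 2(1) = 18/7; a_2 = (18/7)/(9) = 2/7
  n = 3: D(3) = 3(3 + 5/2) = 33/2; numerator = 4(2/7) - 2(8/7) = -8/7; a_3 = (-8/7)/(33/2) = -16/231
  n = 4: D(4) = 4(4 + 5/2) = 26; numerator = 4(-16/231) - 2(2/7) = -28/33; a_4 = (-28/33)/(26) = -14/429
  n = 5: D(5) = 5(5 + 5/2) = 75/2; numerator = 4(-14/429) - 2(-16/231) = 8/1001; a_5 = (8/1001)/(75/2) = 16/75075
  n = 6: D(6) = 6(6 + 5/2) = 51; numerator = 4(16/75075) - 2(-14/429) = 4964/75075; a_6 = (4964/75075)/(51) = 292/225225

r = 1/2; a_0 = 1; a_1 = 8/7; a_2 = 2/7; a_3 = -16/231; a_4 = -14/429; a_5 = 16/75075; a_6 = 292/225225


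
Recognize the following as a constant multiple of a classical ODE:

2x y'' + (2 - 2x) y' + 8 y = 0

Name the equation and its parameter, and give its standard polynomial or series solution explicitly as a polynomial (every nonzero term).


All three coefficients share the factor 2; dividing through by 2 gives  x y'' + (1 - x) y' + 4 y = 0.
This matches the Laguerre equation x y'' + (1 - x) y' + n y = 0 with n = 4; the polynomial solution is L_4(x).
With y = sum_k a_k x^k, matching x^k gives (k+1)k a_{k+1} + (k+1) a_{k+1} - k a_k + n a_k = 0, i.e. (k+1)^2 a_{k+1} = (k - n) a_k = (k - 4) a_k. The right side vanishes at k = 4, so the series terminates at degree 4.
Standard normalization L_n(0) = 1 gives a_0 = 1. Work upward with a_{k+1} = (k - 4) a_k / (k+1)^2:
  a_1 = (0 - 4)(1) / 1^2 = -4/1 = -4
  a_2 = (1 - 4)(-4) / 2^2 = 12/4 = 3
  a_3 = (2 - 4)(3) / 3^2 = -6/9 = -2/3
  a_4 = (3 - 4)(-2/3) / 4^2 = (2/3)/16 = 1/24
Hence L_4(x) = x^4/24 - 2 x^3/3 + 3 x^2 - 4 x + 1.

L_4(x); series = x^4/24 - 2 x^3/3 + 3 x^2 - 4 x + 1


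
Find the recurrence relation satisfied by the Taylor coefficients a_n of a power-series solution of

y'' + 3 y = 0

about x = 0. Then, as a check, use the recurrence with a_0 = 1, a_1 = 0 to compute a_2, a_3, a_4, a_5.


Substitute y = sum_n a_n x^n into y'' + (const) y = 0.
y''(x) = sum_{n>=0} (n+2)(n+1) a_{n+2} x^n.
The ODE becomes sum_n [(n+2)(n+1) a_{n+2} + 3 a_n] x^n = 0.
Setting each coefficient to zero gives the recurrence:
  (n+2)(n+1) a_{n+2} + 3 a_n = 0,
  a_{n+2} = -3 / ((n+1)(n+2)) a_n.

Check with a_0 = 1, a_1 = 0 (apply the recurrence for n = 0, 1, 2, 3): a_0 = 1, a_1 = 0, a_2 = -3/2, a_3 = 0, a_4 = 3/8, a_5 = 0.

a_{n+2} = -3/((n+1)(n+2)) * a_n; check: a_0 = 1, a_1 = 0, a_2 = -3/2, a_3 = 0, a_4 = 3/8, a_5 = 0


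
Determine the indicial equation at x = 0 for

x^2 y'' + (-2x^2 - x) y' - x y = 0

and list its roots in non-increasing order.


Divide by x^2 to reach normal form y'' + P_1(x) y' + P_2(x) y = 0 with P_1(x) = -2 - 1/x and P_2(x) = -1/x.
x = 0 is a singular point because the y'-coefficient -2 - 1/x has a pole at x = 0 and the y-coefficient -1/x has a pole at x = 0.
It is a regular singular point because x P_1(x) = p(x) = -2x - 1 and x^2 P_2(x) = q(x) = -x are polynomials, hence analytic at x = 0.
p(0) = -1,  q(0) = 0.
Indicial equation: r(r-1) + p(0) r + q(0) = 0, i.e. r^2 + (p(0) - 1) r + q(0) = 0, i.e. r^2 - 2 r = 0.
Discriminant: (-2)^2 - 4(0) = 4, so r = (2 ± 2)/2.
Solving: r_1 = 2, r_2 = 0.

indicial: r^2 - 2 r = 0; roots r_1 = 2, r_2 = 0


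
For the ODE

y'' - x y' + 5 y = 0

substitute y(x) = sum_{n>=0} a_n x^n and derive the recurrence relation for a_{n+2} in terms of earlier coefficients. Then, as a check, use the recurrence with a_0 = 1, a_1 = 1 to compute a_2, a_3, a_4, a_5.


Substitute y = sum_n a_n x^n.
y''(x) has coefficient (n+2)(n+1) a_{n+2} at x^n;
-x y'(x) has coefficient -n a_n at x^n (shift);
5 y(x) has coefficient 5 a_n at x^n.
Matching x^n: (n+2)(n+1) a_{n+2} + (-n + 5) a_n = 0.
Thus a_{n+2} = (n - 5) / ((n+1)(n+2)) * a_n.

Check with a_0 = 1, a_1 = 1 (apply the recurrence for n = 0, 1, 2, 3): a_0 = 1, a_1 = 1, a_2 = -5/2, a_3 = -2/3, a_4 = 5/8, a_5 = 1/15.

a_(n+2) = (n - 5) / ((n+1)(n+2)) * a_n; check: a_0 = 1, a_1 = 1, a_2 = -5/2, a_3 = -2/3, a_4 = 5/8, a_5 = 1/15


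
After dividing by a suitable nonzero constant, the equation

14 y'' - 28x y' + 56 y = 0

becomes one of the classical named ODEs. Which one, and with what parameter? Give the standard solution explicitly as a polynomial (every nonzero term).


All three coefficients share the factor 14; dividing through by 14 gives  y'' - 2x y' + 4 y = 0.
This matches the Hermite equation y'' - 2x y' + 2n y = 0 with 2n = 4, so n = 2; the polynomial solution is H_2(x).
With y = sum_k a_k x^k, matching x^k gives (k+2)(k+1) a_{k+2} = 2(k - n) a_k = 2(k - 2) a_k. The right side vanishes at k = 2, so the series with the parity of 2 terminates at degree 2.
Standard normalization: leading coefficient of H_n is 2^n, so a_2 = 2^2 = 4. Work downward with a_k = (k+1)(k+2) a_{k+2} / (2(k - n)):
  a_0 = (1)(2)(4) / (2(0 - 2)) = 8/(-4) = -2
Hence H_2(x) = 4 x^2 - 2.

H_2(x); series = 4 x^2 - 2


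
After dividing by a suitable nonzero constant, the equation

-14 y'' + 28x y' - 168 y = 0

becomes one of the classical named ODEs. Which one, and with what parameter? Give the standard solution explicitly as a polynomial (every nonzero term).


All three coefficients share the factor -14; dividing through by -14 gives  y'' - 2x y' + 12 y = 0.
This matches the Hermite equation y'' - 2x y' + 2n y = 0 with 2n = 12, so n = 6; the polynomial solution is H_6(x).
With y = sum_k a_k x^k, matching x^k gives (k+2)(k+1) a_{k+2} = 2(k - n) a_k = 2(k - 6) a_k. The right side vanishes at k = 6, so the series with the parity of 6 terminates at degree 6.
Standard normalization: leading coefficient of H_n is 2^n, so a_6 = 2^6 = 64. Work downward with a_k = (k+1)(k+2) a_{k+2} / (2(k - n)):
  a_4 = (5)(6)(64) / (2(4 - 6)) = 1920/(-4) = -480
  a_2 = (3)(4)(-480) / (2(2 - 6)) = -5760/(-8) = 720
  a_0 = (1)(2)(720) / (2(0 - 6)) = 1440/(-12) = -120
Hence H_6(x) = 64 x^6 - 480 x^4 + 720 x^2 - 120.

H_6(x); series = 64 x^6 - 480 x^4 + 720 x^2 - 120


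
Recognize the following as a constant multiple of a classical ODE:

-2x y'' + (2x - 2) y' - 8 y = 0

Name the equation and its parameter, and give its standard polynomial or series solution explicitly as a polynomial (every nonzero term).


All three coefficients share the factor -2; dividing through by -2 gives  x y'' + (1 - x) y' + 4 y = 0.
This matches the Laguerre equation x y'' + (1 - x) y' + n y = 0 with n = 4; the polynomial solution is L_4(x).
With y = sum_k a_k x^k, matching x^k gives (k+1)k a_{k+1} + (k+1) a_{k+1} - k a_k + n a_k = 0, i.e. (k+1)^2 a_{k+1} = (k - n) a_k = (k - 4) a_k. The right side vanishes at k = 4, so the series terminates at degree 4.
Standard normalization L_n(0) = 1 gives a_0 = 1. Work upward with a_{k+1} = (k - 4) a_k / (k+1)^2:
  a_1 = (0 - 4)(1) / 1^2 = -4/1 = -4
  a_2 = (1 - 4)(-4) / 2^2 = 12/4 = 3
  a_3 = (2 - 4)(3) / 3^2 = -6/9 = -2/3
  a_4 = (3 - 4)(-2/3) / 4^2 = (2/3)/16 = 1/24
Hence L_4(x) = x^4/24 - 2 x^3/3 + 3 x^2 - 4 x + 1.

L_4(x); series = x^4/24 - 2 x^3/3 + 3 x^2 - 4 x + 1


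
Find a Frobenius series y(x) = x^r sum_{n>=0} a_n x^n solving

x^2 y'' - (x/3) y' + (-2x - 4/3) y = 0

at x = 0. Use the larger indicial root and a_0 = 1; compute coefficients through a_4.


Write in Frobenius form y'' + (p(x)/x) y' + (q(x)/x^2) y = 0:
  p(x) = -1/3,  q(x) = -2x - 4/3.
Indicial equation: r(r-1) + (-1/3) r + (-4/3) = 0 -> roots r_1 = 2, r_2 = -2/3.
Take r = r_1 = 2. Let y(x) = x^r sum_{n>=0} a_n x^n with a_0 = 1.
Substitute y = x^r sum a_n x^n and match x^{r+n}. The recurrence is
  D(n) a_n - 2 a_{n-1} = 0,  where D(n) = (r+n)(r+n-1) + (-1/3)(r+n) + (-4/3).
  a_n = 2 / D(n) * a_{n-1}.
Since the indicial polynomial factors as (r - r_1)(r - r_2), D(n) = (r_1 + n - r_1)(r_1 + n - r_2) = n(n + 8/3).
Evaluating step by step (a_0 = 1):
  n = 1: D(1) = 1(1 + 8/3) = 11/3; numerator = 2(1) = 2; a_1 = (2)/(11/3) = 6/11
  n = 2: D(2) = 2(2 + 8/3) = 28/3; numerator = 2(6/11) = 12/11; a_2 = (12/11)/(28/3) = 9/77
  n = 3: D(3) = 3(3 + 8/3) = 17; numerator = 2(9/77) = 18/77; a_3 = (18/77)/(17) = 18/1309
  n = 4: D(4) = 4(4 + 8/3) = 80/3; numerator = 2(18/1309) = 36/1309; a_4 = (36/1309)/(80/3) = 27/26180

r = 2; a_0 = 1; a_1 = 6/11; a_2 = 9/77; a_3 = 18/1309; a_4 = 27/26180


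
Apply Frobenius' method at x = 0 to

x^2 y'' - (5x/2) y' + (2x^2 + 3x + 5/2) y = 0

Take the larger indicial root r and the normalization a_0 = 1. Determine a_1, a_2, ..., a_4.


Write in Frobenius form y'' + (p(x)/x) y' + (q(x)/x^2) y = 0:
  p(x) = -5/2,  q(x) = 2x^2 + 3x + 5/2.
Indicial equation: r(r-1) + (-5/2) r + (5/2) = 0 -> roots r_1 = 5/2, r_2 = 1.
Take r = r_1 = 5/2. Let y(x) = x^r sum_{n>=0} a_n x^n with a_0 = 1.
Substitute y = x^r sum a_n x^n and match x^{r+n}. The recurrence is
  D(n) a_n + 3 a_{n-1} + 2 a_{n-2} = 0,  where D(n) = (r+n)(r+n-1) + (-5/2)(r+n) + (5/2).
  a_n = [-3 a_{n-1} - 2 a_{n-2}] / D(n).
Since the indicial polynomial factors as (r - r_1)(r - r_2), D(n) = (r_1 + n - r_1)(r_1 + n - r_2) = n(n + 3/2).
Evaluating step by step (a_0 = 1):
  n = 1: D(1) = 1(1 + 3/2) = 5/2; numerator = -3(1) = -3; a_1 = (-3)/(5/2) = -6/5
  n = 2: D(2) = 2(2 + 3/2) = 7; numerator = -3(-6/5) - 2(1) = 8/5; a_2 = (8/5)/(7) = 8/35
  n = 3: D(3) = 3(3 + 3/2) = 27/2; numerator = -3(8/35) - 2(-6/5) = 12/7; a_3 = (12/7)/(27/2) = 8/63
  n = 4: D(4) = 4(4 + 3/2) = 22; numerator = -3(8/63) - 2(8/35) = -88/105; a_4 = (-88/105)/(22) = -4/105

r = 5/2; a_0 = 1; a_1 = -6/5; a_2 = 8/35; a_3 = 8/63; a_4 = -4/105


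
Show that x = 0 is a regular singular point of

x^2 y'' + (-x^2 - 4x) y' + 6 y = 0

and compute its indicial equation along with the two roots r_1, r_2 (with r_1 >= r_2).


Divide by x^2 to reach normal form y'' + P_1(x) y' + P_2(x) y = 0 with P_1(x) = -1 - 4/x and P_2(x) = 6/x^2.
x = 0 is a singular point because the y'-coefficient -1 - 4/x has a pole at x = 0 and the y-coefficient 6/x^2 has a pole at x = 0.
It is a regular singular point because x P_1(x) = p(x) = -x - 4 and x^2 P_2(x) = q(x) = 6 are polynomials, hence analytic at x = 0.
p(0) = -4,  q(0) = 6.
Indicial equation: r(r-1) + p(0) r + q(0) = 0, i.e. r^2 + (p(0) - 1) r + q(0) = 0, i.e. r^2 - 5 r + 6 = 0.
Discriminant: (-5)^2 - 4(6) = 1, so r = (5 ± 1)/2.
Solving: r_1 = 3, r_2 = 2.

indicial: r^2 - 5 r + 6 = 0; roots r_1 = 3, r_2 = 2


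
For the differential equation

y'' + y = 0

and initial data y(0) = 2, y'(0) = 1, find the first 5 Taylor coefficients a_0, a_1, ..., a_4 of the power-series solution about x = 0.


Ansatz: y(x) = sum_{n>=0} a_n x^n, so y'(x) = sum_{n>=1} n a_n x^(n-1) and y''(x) = sum_{n>=2} n(n-1) a_n x^(n-2).
Substitute into P(x) y'' + Q(x) y' + R(x) y = 0 with P(x) = 1, Q(x) = 0, R(x) = 1, and match powers of x.
Initial conditions: a_0 = 2, a_1 = 1.
Setting the coefficient of each power of x to zero and solving order by order (substituting the coefficients already found):
  x^0: 2 a_2 + a_0 = 0  ->  2 a_2 = -a_0 = -2  ->  a_2 = -1
  x^1: 6 a_3 + a_1 = 0  ->  6 a_3 = -a_1 = -1  ->  a_3 = -1/6
  x^2: 12 a_4 + a_2 = 0  ->  12 a_4 = -a_2 = 1  ->  a_4 = 1/12
Truncated series: y(x) = 2 + x - x^2 - (1/6) x^3 + (1/12) x^4 + O(x^5).

a_0 = 2; a_1 = 1; a_2 = -1; a_3 = -1/6; a_4 = 1/12


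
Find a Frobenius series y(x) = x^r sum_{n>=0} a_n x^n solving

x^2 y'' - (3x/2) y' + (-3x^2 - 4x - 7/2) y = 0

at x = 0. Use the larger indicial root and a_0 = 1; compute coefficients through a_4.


Write in Frobenius form y'' + (p(x)/x) y' + (q(x)/x^2) y = 0:
  p(x) = -3/2,  q(x) = -3x^2 - 4x - 7/2.
Indicial equation: r(r-1) + (-3/2) r + (-7/2) = 0 -> roots r_1 = 7/2, r_2 = -1.
Take r = r_1 = 7/2. Let y(x) = x^r sum_{n>=0} a_n x^n with a_0 = 1.
Substitute y = x^r sum a_n x^n and match x^{r+n}. The recurrence is
  D(n) a_n - 4 a_{n-1} - 3 a_{n-2} = 0,  where D(n) = (r+n)(r+n-1) + (-3/2)(r+n) + (-7/2).
  a_n = [4 a_{n-1} + 3 a_{n-2}] / D(n).
Since the indicial polynomial factors as (r - r_1)(r - r_2), D(n) = (r_1 + n - r_1)(r_1 + n - r_2) = n(n + 9/2).
Evaluating step by step (a_0 = 1):
  n = 1: D(1) = 1(1 + 9/2) = 11/2; numerator = 4(1) = 4; a_1 = (4)/(11/2) = 8/11
  n = 2: D(2) = 2(2 + 9/2) = 13; numerator = 4(8/11) + 3(1) = 65/11; a_2 = (65/11)/(13) = 5/11
  n = 3: D(3) = 3(3 + 9/2) = 45/2; numerator = 4(5/11) + 3(8/11) = 4; a_3 = (4)/(45/2) = 8/45
  n = 4: D(4) = 4(4 + 9/2) = 34; numerator = 4(8/45) + 3(5/11) = 1027/495; a_4 = (1027/495)/(34) = 1027/16830

r = 7/2; a_0 = 1; a_1 = 8/11; a_2 = 5/11; a_3 = 8/45; a_4 = 1027/16830


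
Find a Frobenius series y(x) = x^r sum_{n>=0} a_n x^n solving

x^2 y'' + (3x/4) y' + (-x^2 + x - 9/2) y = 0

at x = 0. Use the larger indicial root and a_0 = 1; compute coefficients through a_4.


Write in Frobenius form y'' + (p(x)/x) y' + (q(x)/x^2) y = 0:
  p(x) = 3/4,  q(x) = -x^2 + x - 9/2.
Indicial equation: r(r-1) + (3/4) r + (-9/2) = 0 -> roots r_1 = 9/4, r_2 = -2.
Take r = r_1 = 9/4. Let y(x) = x^r sum_{n>=0} a_n x^n with a_0 = 1.
Substitute y = x^r sum a_n x^n and match x^{r+n}. The recurrence is
  D(n) a_n + 1 a_{n-1} - 1 a_{n-2} = 0,  where D(n) = (r+n)(r+n-1) + (3/4)(r+n) + (-9/2).
  a_n = [-1 a_{n-1} + 1 a_{n-2}] / D(n).
Since the indicial polynomial factors as (r - r_1)(r - r_2), D(n) = (r_1 + n - r_1)(r_1 + n - r_2) = n(n + 17/4).
Evaluating step by step (a_0 = 1):
  n = 1: D(1) = 1(1 + 17/4) = 21/4; numerator = -1(1) = -1; a_1 = (-1)/(21/4) = -4/21
  n = 2: D(2) = 2(2 + 17/4) = 25/2; numerator = -1(-4/21) + 1(1) = 25/21; a_2 = (25/21)/(25/2) = 2/21
  n = 3: D(3) = 3(3 + 17/4) = 87/4; numerator = -1(2/21) + 1(-4/21) = -2/7; a_3 = (-2/7)/(87/4) = -8/609
  n = 4: D(4) = 4(4 + 17/4) = 33; numerator = -1(-8/609) + 1(2/21) = 22/203; a_4 = (22/203)/(33) = 2/609

r = 9/4; a_0 = 1; a_1 = -4/21; a_2 = 2/21; a_3 = -8/609; a_4 = 2/609


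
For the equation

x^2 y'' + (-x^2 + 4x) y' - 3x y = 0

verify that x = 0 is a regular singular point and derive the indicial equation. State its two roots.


Divide by x^2 to reach normal form y'' + P_1(x) y' + P_2(x) y = 0 with P_1(x) = -1 + 4/x and P_2(x) = -3/x.
x = 0 is a singular point because the y'-coefficient -1 + 4/x has a pole at x = 0 and the y-coefficient -3/x has a pole at x = 0.
It is a regular singular point because x P_1(x) = p(x) = 4 - x and x^2 P_2(x) = q(x) = -3x are polynomials, hence analytic at x = 0.
p(0) = 4,  q(0) = 0.
Indicial equation: r(r-1) + p(0) r + q(0) = 0, i.e. r^2 + (p(0) - 1) r + q(0) = 0, i.e. r^2 + 3 r = 0.
Discriminant: (3)^2 - 4(0) = 9, so r = (-3 ± 3)/2.
Solving: r_1 = 0, r_2 = -3.

indicial: r^2 + 3 r = 0; roots r_1 = 0, r_2 = -3


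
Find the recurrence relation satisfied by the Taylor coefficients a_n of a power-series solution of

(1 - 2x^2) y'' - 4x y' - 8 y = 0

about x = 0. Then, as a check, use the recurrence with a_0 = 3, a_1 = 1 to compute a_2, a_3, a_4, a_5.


Substitute y = sum_n a_n x^n.
(1 - 2 x^2) y'' contributes (n+2)(n+1) a_{n+2} - 2 n(n-1) a_n at x^n.
-4 x y'(x) contributes -4 n a_n at x^n.
-8 y(x) contributes -8 a_n at x^n.
Matching x^n: (n+2)(n+1) a_{n+2} + (-2 n(n-1) - 4 n - 8) a_n = 0.
Thus a_{n+2} = (2 n(n-1) + 4 n + 8) / ((n+1)(n+2)) * a_n.

Check with a_0 = 3, a_1 = 1 (apply the recurrence for n = 0, 1, 2, 3): a_0 = 3, a_1 = 1, a_2 = 12, a_3 = 2, a_4 = 20, a_5 = 16/5.

a_(n+2) = (2 n(n-1) + 4 n + 8) / ((n+1)(n+2)) * a_n; check: a_0 = 3, a_1 = 1, a_2 = 12, a_3 = 2, a_4 = 20, a_5 = 16/5


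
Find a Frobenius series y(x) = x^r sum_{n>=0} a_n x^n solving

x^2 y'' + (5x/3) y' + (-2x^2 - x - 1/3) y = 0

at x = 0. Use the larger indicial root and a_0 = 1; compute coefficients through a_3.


Write in Frobenius form y'' + (p(x)/x) y' + (q(x)/x^2) y = 0:
  p(x) = 5/3,  q(x) = -2x^2 - x - 1/3.
Indicial equation: r(r-1) + (5/3) r + (-1/3) = 0 -> roots r_1 = 1/3, r_2 = -1.
Take r = r_1 = 1/3. Let y(x) = x^r sum_{n>=0} a_n x^n with a_0 = 1.
Substitute y = x^r sum a_n x^n and match x^{r+n}. The recurrence is
  D(n) a_n - 1 a_{n-1} - 2 a_{n-2} = 0,  where D(n) = (r+n)(r+n-1) + (5/3)(r+n) + (-1/3).
  a_n = [1 a_{n-1} + 2 a_{n-2}] / D(n).
Since the indicial polynomial factors as (r - r_1)(r - r_2), D(n) = (r_1 + n - r_1)(r_1 + n - r_2) = n(n + 4/3).
Evaluating step by step (a_0 = 1):
  n = 1: D(1) = 1(1 + 4/3) = 7/3; numerator = 1(1) = 1; a_1 = (1)/(7/3) = 3/7
  n = 2: D(2) = 2(2 + 4/3) = 20/3; numerator = 1(3/7) + 2(1) = 17/7; a_2 = (17/7)/(20/3) = 51/140
  n = 3: D(3) = 3(3 + 4/3) = 13; numerator = 1(51/140) + 2(3/7) = 171/140; a_3 = (171/140)/(13) = 171/1820

r = 1/3; a_0 = 1; a_1 = 3/7; a_2 = 51/140; a_3 = 171/1820


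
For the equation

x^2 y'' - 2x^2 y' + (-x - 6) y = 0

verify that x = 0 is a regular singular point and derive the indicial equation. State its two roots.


Divide by x^2 to reach normal form y'' + P_1(x) y' + P_2(x) y = 0 with P_1(x) = -2 and P_2(x) = -1/x - 6/x^2.
x = 0 is a singular point because the y-coefficient -1/x - 6/x^2 has a pole at x = 0.
It is a regular singular point because x P_1(x) = p(x) = -2x and x^2 P_2(x) = q(x) = -x - 6 are polynomials, hence analytic at x = 0.
p(0) = 0,  q(0) = -6.
Indicial equation: r(r-1) + p(0) r + q(0) = 0, i.e. r^2 + (p(0) - 1) r + q(0) = 0, i.e. r^2 - 1 r - 6 = 0.
Discriminant: (-1)^2 - 4(-6) = 25, so r = (1 ± 5)/2.
Solving: r_1 = 3, r_2 = -2.

indicial: r^2 - 1 r - 6 = 0; roots r_1 = 3, r_2 = -2


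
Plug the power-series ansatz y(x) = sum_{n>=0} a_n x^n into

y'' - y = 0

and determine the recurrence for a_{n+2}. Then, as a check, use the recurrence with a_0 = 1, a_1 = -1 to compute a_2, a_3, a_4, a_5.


Substitute y = sum_n a_n x^n into y'' + (const) y = 0.
y''(x) = sum_{n>=0} (n+2)(n+1) a_{n+2} x^n.
The ODE becomes sum_n [(n+2)(n+1) a_{n+2} - 1 a_n] x^n = 0.
Setting each coefficient to zero gives the recurrence:
  (n+2)(n+1) a_{n+2} - 1 a_n = 0,
  a_{n+2} = 1 / ((n+1)(n+2)) a_n.

Check with a_0 = 1, a_1 = -1 (apply the recurrence for n = 0, 1, 2, 3): a_0 = 1, a_1 = -1, a_2 = 1/2, a_3 = -1/6, a_4 = 1/24, a_5 = -1/120.

a_{n+2} = 1/((n+1)(n+2)) * a_n; check: a_0 = 1, a_1 = -1, a_2 = 1/2, a_3 = -1/6, a_4 = 1/24, a_5 = -1/120


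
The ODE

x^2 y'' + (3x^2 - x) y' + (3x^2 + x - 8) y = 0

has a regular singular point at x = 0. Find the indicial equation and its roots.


Divide by x^2 to reach normal form y'' + P_1(x) y' + P_2(x) y = 0 with P_1(x) = 3 - 1/x and P_2(x) = 3 + 1/x - 8/x^2.
x = 0 is a singular point because the y'-coefficient 3 - 1/x has a pole at x = 0 and the y-coefficient 3 + 1/x - 8/x^2 has a pole at x = 0.
It is a regular singular point because x P_1(x) = p(x) = 3x - 1 and x^2 P_2(x) = q(x) = 3x^2 + x - 8 are polynomials, hence analytic at x = 0.
p(0) = -1,  q(0) = -8.
Indicial equation: r(r-1) + p(0) r + q(0) = 0, i.e. r^2 + (p(0) - 1) r + q(0) = 0, i.e. r^2 - 2 r - 8 = 0.
Discriminant: (-2)^2 - 4(-8) = 36, so r = (2 ± 6)/2.
Solving: r_1 = 4, r_2 = -2.

indicial: r^2 - 2 r - 8 = 0; roots r_1 = 4, r_2 = -2


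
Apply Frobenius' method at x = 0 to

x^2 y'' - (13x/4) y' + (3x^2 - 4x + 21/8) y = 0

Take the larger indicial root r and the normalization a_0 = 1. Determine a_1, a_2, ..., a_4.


Write in Frobenius form y'' + (p(x)/x) y' + (q(x)/x^2) y = 0:
  p(x) = -13/4,  q(x) = 3x^2 - 4x + 21/8.
Indicial equation: r(r-1) + (-13/4) r + (21/8) = 0 -> roots r_1 = 7/2, r_2 = 3/4.
Take r = r_1 = 7/2. Let y(x) = x^r sum_{n>=0} a_n x^n with a_0 = 1.
Substitute y = x^r sum a_n x^n and match x^{r+n}. The recurrence is
  D(n) a_n - 4 a_{n-1} + 3 a_{n-2} = 0,  where D(n) = (r+n)(r+n-1) + (-13/4)(r+n) + (21/8).
  a_n = [4 a_{n-1} - 3 a_{n-2}] / D(n).
Since the indicial polynomial factors as (r - r_1)(r - r_2), D(n) = (r_1 + n - r_1)(r_1 + n - r_2) = n(n + 11/4).
Evaluating step by step (a_0 = 1):
  n = 1: D(1) = 1(1 + 11/4) = 15/4; numerator = 4(1) = 4; a_1 = (4)/(15/4) = 16/15
  n = 2: D(2) = 2(2 + 11/4) = 19/2; numerator = 4(16/15) - 3(1) = 19/15; a_2 = (19/15)/(19/2) = 2/15
  n = 3: D(3) = 3(3 + 11/4) = 69/4; numerator = 4(2/15) - 3(16/15) = -8/3; a_3 = (-8/3)/(69/4) = -32/207
  n = 4: D(4) = 4(4 + 11/4) = 27; numerator = 4(-32/207) - 3(2/15) = -1054/1035; a_4 = (-1054/1035)/(27) = -1054/27945

r = 7/2; a_0 = 1; a_1 = 16/15; a_2 = 2/15; a_3 = -32/207; a_4 = -1054/27945


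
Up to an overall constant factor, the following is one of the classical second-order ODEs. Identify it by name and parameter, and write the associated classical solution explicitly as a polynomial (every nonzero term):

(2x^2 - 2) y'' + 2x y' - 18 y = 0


All three coefficients share the factor -2; dividing through by -2 gives  (1 - x^2) y'' - x y' + 9 y = 0.
This matches the Chebyshev equation (1 - x^2) y'' - x y' + n^2 y = 0 (note the -x y' term, not -2x y') with n^2 = 9, so n = 3; the polynomial solution is T_3(x).
With y = sum_k a_k x^k, matching x^k gives (k+2)(k+1) a_{k+2} = (k^2 - n^2) a_k = (k - 3)(k + 3) a_k. The right side vanishes at k = 3, so the series with the parity of 3 terminates at degree 3.
Standard normalization: leading coefficient of T_n is 2^(n-1), so a_3 = 2^2 = 4. Work downward with a_k = (k+1)(k+2) a_{k+2} / ((k - 3)(k + 3)):
  a_1 = (2)(3)(4) / ((1 - 3)(1 + 3)) = 24/(-8) = -3
Hence T_3(x) = 4 x^3 - 3 x.

T_3(x); series = 4 x^3 - 3 x


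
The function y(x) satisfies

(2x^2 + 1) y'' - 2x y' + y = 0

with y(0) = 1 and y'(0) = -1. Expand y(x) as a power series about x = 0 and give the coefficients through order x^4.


Ansatz: y(x) = sum_{n>=0} a_n x^n, so y'(x) = sum_{n>=1} n a_n x^(n-1) and y''(x) = sum_{n>=2} n(n-1) a_n x^(n-2).
Substitute into P(x) y'' + Q(x) y' + R(x) y = 0 with P(x) = 2x^2 + 1, Q(x) = -2x, R(x) = 1, and match powers of x.
Initial conditions: a_0 = 1, a_1 = -1.
Setting the coefficient of each power of x to zero and solving order by order (substituting the coefficients already found):
  x^0: 2 a_2 + a_0 = 0  ->  2 a_2 = -a_0 = -1  ->  a_2 = -1/2
  x^1: 6 a_3 - a_1 = 0  ->  6 a_3 = a_1 = -1  ->  a_3 = -1/6
  x^2: 12 a_4 + a_2 = 0  ->  12 a_4 = -a_2 = 1/2  ->  a_4 = 1/24
Truncated series: y(x) = 1 - x - (1/2) x^2 - (1/6) x^3 + (1/24) x^4 + O(x^5).

a_0 = 1; a_1 = -1; a_2 = -1/2; a_3 = -1/6; a_4 = 1/24


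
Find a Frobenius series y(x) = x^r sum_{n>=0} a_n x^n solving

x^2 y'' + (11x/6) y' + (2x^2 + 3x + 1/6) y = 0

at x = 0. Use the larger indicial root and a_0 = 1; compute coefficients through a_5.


Write in Frobenius form y'' + (p(x)/x) y' + (q(x)/x^2) y = 0:
  p(x) = 11/6,  q(x) = 2x^2 + 3x + 1/6.
Indicial equation: r(r-1) + (11/6) r + (1/6) = 0 -> roots r_1 = -1/3, r_2 = -1/2.
Take r = r_1 = -1/3. Let y(x) = x^r sum_{n>=0} a_n x^n with a_0 = 1.
Substitute y = x^r sum a_n x^n and match x^{r+n}. The recurrence is
  D(n) a_n + 3 a_{n-1} + 2 a_{n-2} = 0,  where D(n) = (r+n)(r+n-1) + (11/6)(r+n) + (1/6).
  a_n = [-3 a_{n-1} - 2 a_{n-2}] / D(n).
Since the indicial polynomial factors as (r - r_1)(r - r_2), D(n) = (r_1 + n - r_1)(r_1 + n - r_2) = n(n + 1/6).
Evaluating step by step (a_0 = 1):
  n = 1: D(1) = 1(1 + 1/6) = 7/6; numerator = -3(1) = -3; a_1 = (-3)/(7/6) = -18/7
  n = 2: D(2) = 2(2 + 1/6) = 13/3; numerator = -3(-18/7) - 2(1) = 40/7; a_2 = (40/7)/(13/3) = 120/91
  n = 3: D(3) = 3(3 + 1/6) = 19/2; numerator = -3(120/91) - 2(-18/7) = 108/91; a_3 = (108/91)/(19/2) = 216/1729
  n = 4: D(4) = 4(4 + 1/6) = 50/3; numerator = -3(216/1729) - 2(120/91) = -744/247; a_4 = (-744/247)/(50/3) = -1116/6175
  n = 5: D(5) = 5(5 + 1/6) = 155/6; numerator = -3(-1116/6175) - 2(216/1729) = 972/3325; a_5 = (972/3325)/(155/6) = 5832/515375

r = -1/3; a_0 = 1; a_1 = -18/7; a_2 = 120/91; a_3 = 216/1729; a_4 = -1116/6175; a_5 = 5832/515375


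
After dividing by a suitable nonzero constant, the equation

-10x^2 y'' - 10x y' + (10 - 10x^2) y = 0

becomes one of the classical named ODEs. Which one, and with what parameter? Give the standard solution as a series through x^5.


All three coefficients share the factor -10; dividing through by -10 gives  x^2 y'' + x y' + (x^2 - 1) y = 0.
This matches the Bessel equation x^2 y'' + x y' + (x^2 - nu^2) y = 0 with nu^2 = 1, so nu = 1; the solution bounded at x = 0 is J_1(x).
Frobenius at x = 0: indicial roots ±nu; for r = nu the recurrence k(k + 2nu) c_k = -c_{k-2} gives the standard series J_nu(x) = sum_{k>=0} (-1)^k / (k! (k+nu)!) (x/2)^(2k+nu). Evaluate the first 3 terms:
  k = 0: (-1)^0 / (0! * 1! * 2^1) x^1 = 1/(1*1*2) x^1 = (1/2) x^1
  k = 1: (-1)^1 / (1! * 2! * 2^3) x^3 = -1/(1*2*8) x^3 = (-1/16) x^3
  k = 2: (-1)^2 / (2! * 3! * 2^5) x^5 = 1/(2*6*32) x^5 = (1/384) x^5
Hence J_1(x) = x^5/384 - x^3/16 + x/2 + ....

J_1(x); series = x^5/384 - x^3/16 + x/2
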